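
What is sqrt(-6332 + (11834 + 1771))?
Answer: sqrt(7273) ≈ 85.282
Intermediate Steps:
sqrt(-6332 + (11834 + 1771)) = sqrt(-6332 + 13605) = sqrt(7273)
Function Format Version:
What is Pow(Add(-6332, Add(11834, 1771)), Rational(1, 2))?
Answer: Pow(7273, Rational(1, 2)) ≈ 85.282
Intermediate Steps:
Pow(Add(-6332, Add(11834, 1771)), Rational(1, 2)) = Pow(Add(-6332, 13605), Rational(1, 2)) = Pow(7273, Rational(1, 2))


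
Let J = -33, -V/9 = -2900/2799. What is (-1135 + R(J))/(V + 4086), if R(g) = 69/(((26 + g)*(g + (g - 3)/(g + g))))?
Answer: -146978911/530473559 ≈ -0.27707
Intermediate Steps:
V = 2900/311 (V = -(-26100)/2799 = -9*(-2900/2799) = 2900/311 ≈ 9.3248)
R(g) = 69/((26 + g)*(g + (-3 + g)/(2*g))) (R(g) = 69/(((26 + g)*(g + (-3 + g)/((2*g))))) = 69/(((26 + g)*(g + (-3 + g)*(1/(2*g))))) = 69/(((26 + g)*(g + (-3 + g)/(2*g)))) = 69*(1/((26 + g)*(g + (-3 + g)/(2*g)))) = 69/((26 + g)*(g + (-3 + g)/(2*g))))
(-1135 + R(J))/(V + 4086) = (-1135 + 138*(-33)/(-78 + 2*(-33)**3 + 23*(-33) + 53*(-33)**2))/(2900/311 + 4086) = (-1135 + 138*(-33)/(-78 + 2*(-35937) - 759 + 53*1089))/(1273646/311) = (-1135 + 138*(-33)/(-78 - 71874 - 759 + 57717))*(311/1273646) = (-1135 + 138*(-33)/(-14994))*(311/1273646) = (-1135 + 138*(-33)*(-1/14994))*(311/1273646) = (-1135 + 253/833)*(311/1273646) = -945202/833*311/1273646 = -146978911/530473559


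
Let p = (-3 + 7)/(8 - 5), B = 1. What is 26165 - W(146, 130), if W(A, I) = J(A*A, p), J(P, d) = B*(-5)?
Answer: 26170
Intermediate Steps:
p = 4/3 ≈ 1.3333
J(P, d) = -5 (J(P, d) = 1*(-5) = -5)
W(A, I) = -5
26165 - W(146, 130) = 26165 - 1*(-5) = 26165 + 5 = 26170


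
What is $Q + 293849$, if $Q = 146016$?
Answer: $439865$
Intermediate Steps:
$Q + 293849 = 146016 + 293849 = 439865$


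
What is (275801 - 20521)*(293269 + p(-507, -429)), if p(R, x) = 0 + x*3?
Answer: 74537164960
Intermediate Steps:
p(R, x) = 3*x (p(R, x) = 0 + 3*x = 3*x)
(275801 - 20521)*(293269 + p(-507, -429)) = (275801 - 20521)*(293269 + 3*(-429)) = 255280*(293269 - 1287) = 255280*291982 = 74537164960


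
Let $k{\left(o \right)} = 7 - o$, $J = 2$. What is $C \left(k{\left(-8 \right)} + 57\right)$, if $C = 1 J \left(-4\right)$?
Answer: $-576$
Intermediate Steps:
$C = -8$ ($C = 1 \cdot 2 \left(-4\right) = 2 \left(-4\right) = -8$)
$C \left(k{\left(-8 \right)} + 57\right) = - 8 \left(\left(7 - -8\right) + 57\right) = - 8 \left(\left(7 + 8\right) + 57\right) = - 8 \left(15 + 57\right) = \left(-8\right) 72 = -576$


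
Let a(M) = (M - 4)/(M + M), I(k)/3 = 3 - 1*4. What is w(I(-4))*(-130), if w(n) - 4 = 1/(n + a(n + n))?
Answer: -460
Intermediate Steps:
I(k) = -3 (I(k) = 3*(3 - 1*4) = 3*(3 - 4) = 3*(-1) = -3)
a(M) = (-4 + M)/(2*M) (a(M) = (-4 + M)/((2*M)) = (-4 + M)*(1/(2*M)) = (-4 + M)/(2*M))
w(n) = 4 + 1/(n + (-4 + 2*n)/(4*n)) (w(n) = 4 + 1/(n + (-4 + (n + n))/(2*(n + n))) = 4 + 1/(n + (-4 + 2*n)/(2*((2*n)))) = 4 + 1/(n + (1/(2*n))*(-4 + 2*n)/2) = 4 + 1/(n + (-4 + 2*n)/(4*n)))
w(I(-4))*(-130) = (2*(-4 + 3*(-3) + 4*(-3)²)/(-2 - 3 + 2*(-3)²))*(-130) = (2*(-4 - 9 + 4*9)/(-2 - 3 + 2*9))*(-130) = (2*(-4 - 9 + 36)/(-2 - 3 + 18))*(-130) = (2*23/13)*(-130) = (2*(1/13)*23)*(-130) = (46/13)*(-130) = -460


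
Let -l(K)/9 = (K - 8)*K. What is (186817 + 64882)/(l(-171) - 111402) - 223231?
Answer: -12337790096/55269 ≈ -2.2323e+5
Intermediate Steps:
l(K) = -9*K*(-8 + K) (l(K) = -9*(K - 8)*K = -9*(-8 + K)*K = -9*K*(-8 + K))
(186817 + 64882)/(l(-171) - 111402) - 223231 = (186817 + 64882)/(9*(-171)*(8 - 1*(-171)) - 111402) - 223231 = 251699/(9*(-171)*(8 + 171) - 111402) - 223231 = 251699/(9*(-171)*179 - 111402) - 223231 = 251699/(-275481 - 111402) - 223231 = 251699/(-386883) - 223231 = 251699*(-1/386883) - 223231 = -35957/55269 - 223231 = -12337790096/55269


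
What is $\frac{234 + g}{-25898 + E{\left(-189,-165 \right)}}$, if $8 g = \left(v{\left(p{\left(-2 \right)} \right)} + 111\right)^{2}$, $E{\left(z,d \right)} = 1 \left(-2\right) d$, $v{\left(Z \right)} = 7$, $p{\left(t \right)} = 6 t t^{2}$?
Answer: $- \frac{3949}{51136} \approx -0.077225$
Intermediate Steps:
$p{\left(t \right)} = 6 t^{3}$
$E{\left(z,d \right)} = - 2 d$
$g = \frac{3481}{2}$ ($g = \frac{\left(7 + 111\right)^{2}}{8} = \frac{118^{2}}{8} = \frac{1}{8} \cdot 13924 = \frac{3481}{2} \approx 1740.5$)
$\frac{234 + g}{-25898 + E{\left(-189,-165 \right)}} = \frac{234 + \frac{3481}{2}}{-25898 - -330} = \frac{3949}{2 \left(-25898 + 330\right)} = \frac{3949}{2 \left(-25568\right)} = \frac{3949}{2} \left(- \frac{1}{25568}\right) = - \frac{3949}{51136}$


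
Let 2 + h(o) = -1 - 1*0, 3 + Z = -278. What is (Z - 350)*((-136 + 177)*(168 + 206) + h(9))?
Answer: -9673861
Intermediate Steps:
Z = -281 (Z = -3 - 278 = -281)
h(o) = -3 (h(o) = -2 + (-1 - 1*0) = -2 + (-1 + 0) = -2 - 1 = -3)
(Z - 350)*((-136 + 177)*(168 + 206) + h(9)) = (-281 - 350)*((-136 + 177)*(168 + 206) - 3) = -631*(41*374 - 3) = -631*(15334 - 3) = -631*15331 = -9673861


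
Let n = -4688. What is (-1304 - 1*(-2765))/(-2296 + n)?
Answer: -487/2328 ≈ -0.20919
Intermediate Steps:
(-1304 - 1*(-2765))/(-2296 + n) = (-1304 - 1*(-2765))/(-2296 - 4688) = (-1304 + 2765)/(-6984) = 1461*(-1/6984) = -487/2328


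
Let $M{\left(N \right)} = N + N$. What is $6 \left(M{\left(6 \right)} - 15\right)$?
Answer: $-18$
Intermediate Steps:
$M{\left(N \right)} = 2 N$
$6 \left(M{\left(6 \right)} - 15\right) = 6 \left(2 \cdot 6 - 15\right) = 6 \left(12 - 15\right) = 6 \left(-3\right) = -18$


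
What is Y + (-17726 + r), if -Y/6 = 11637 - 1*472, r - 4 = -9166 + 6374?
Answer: -87504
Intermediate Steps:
r = -2788 (r = 4 + (-9166 + 6374) = 4 - 2792 = -2788)
Y = -66990 (Y = -6*(11637 - 1*472) = -6*(11637 - 472) = -6*11165 = -66990)
Y + (-17726 + r) = -66990 + (-17726 - 2788) = -66990 - 20514 = -87504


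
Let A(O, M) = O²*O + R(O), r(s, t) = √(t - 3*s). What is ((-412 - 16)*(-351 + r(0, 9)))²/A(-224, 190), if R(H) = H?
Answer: -693259848/351239 ≈ -1973.8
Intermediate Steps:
A(O, M) = O + O³ (A(O, M) = O²*O + O = O³ + O = O + O³)
((-412 - 16)*(-351 + r(0, 9)))²/A(-224, 190) = ((-412 - 16)*(-351 + √(9 - 3*0)))²/(-224 + (-224)³) = (-428*(-351 + √(9 + 0)))²/(-224 - 11239424) = (-428*(-351 + √9))²/(-11239648) = (-428*(-351 + 3))²*(-1/11239648) = (-428*(-348))²*(-1/11239648) = 148944²*(-1/11239648) = 22184315136*(-1/11239648) = -693259848/351239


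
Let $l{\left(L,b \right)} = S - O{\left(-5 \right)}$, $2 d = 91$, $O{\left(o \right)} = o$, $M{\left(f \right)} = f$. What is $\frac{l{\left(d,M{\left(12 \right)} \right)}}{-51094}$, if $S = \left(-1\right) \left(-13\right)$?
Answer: $- \frac{9}{25547} \approx -0.00035229$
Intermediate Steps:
$d = \frac{91}{2}$ ($d = \frac{1}{2} \cdot 91 = \frac{91}{2} \approx 45.5$)
$S = 13$
$l{\left(L,b \right)} = 18$ ($l{\left(L,b \right)} = 13 - -5 = 13 + 5 = 18$)
$\frac{l{\left(d,M{\left(12 \right)} \right)}}{-51094} = \frac{18}{-51094} = 18 \left(- \frac{1}{51094}\right) = - \frac{9}{25547}$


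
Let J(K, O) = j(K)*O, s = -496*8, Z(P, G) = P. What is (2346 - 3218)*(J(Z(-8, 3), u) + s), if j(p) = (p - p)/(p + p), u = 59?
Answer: 3460096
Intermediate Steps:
j(p) = 0 (j(p) = 0/((2*p)) = 0*(1/(2*p)) = 0)
s = -3968
J(K, O) = 0 (J(K, O) = 0*O = 0)
(2346 - 3218)*(J(Z(-8, 3), u) + s) = (2346 - 3218)*(0 - 3968) = -872*(-3968) = 3460096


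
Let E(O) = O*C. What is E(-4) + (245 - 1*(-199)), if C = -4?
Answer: 460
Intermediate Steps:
E(O) = -4*O (E(O) = O*(-4) = -4*O)
E(-4) + (245 - 1*(-199)) = -4*(-4) + (245 - 1*(-199)) = 16 + (245 + 199) = 16 + 444 = 460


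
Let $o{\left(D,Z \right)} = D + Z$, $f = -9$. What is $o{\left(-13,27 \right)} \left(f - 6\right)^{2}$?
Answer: $3150$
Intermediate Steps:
$o{\left(-13,27 \right)} \left(f - 6\right)^{2} = \left(-13 + 27\right) \left(-9 - 6\right)^{2} = 14 \left(-15\right)^{2} = 14 \cdot 225 = 3150$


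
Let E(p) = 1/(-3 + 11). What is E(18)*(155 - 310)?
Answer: -155/8 ≈ -19.375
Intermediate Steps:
E(p) = ⅛ (E(p) = 1/8 = ⅛)
E(18)*(155 - 310) = (155 - 310)/8 = (⅛)*(-155) = -155/8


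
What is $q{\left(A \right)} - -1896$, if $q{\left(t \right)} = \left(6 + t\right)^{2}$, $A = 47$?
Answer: $4705$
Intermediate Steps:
$q{\left(A \right)} - -1896 = \left(6 + 47\right)^{2} - -1896 = 53^{2} + 1896 = 2809 + 1896 = 4705$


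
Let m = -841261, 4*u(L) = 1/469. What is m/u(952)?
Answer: -1578205636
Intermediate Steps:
u(L) = 1/1876 (u(L) = (¼)/469 = (¼)*(1/469) = 1/1876)
m/u(952) = -841261/1/1876 = -841261*1876 = -1578205636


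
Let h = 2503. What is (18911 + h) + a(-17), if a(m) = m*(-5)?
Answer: 21499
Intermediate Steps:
a(m) = -5*m
(18911 + h) + a(-17) = (18911 + 2503) - 5*(-17) = 21414 + 85 = 21499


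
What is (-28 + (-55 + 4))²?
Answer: 6241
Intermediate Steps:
(-28 + (-55 + 4))² = (-28 - 51)² = (-79)² = 6241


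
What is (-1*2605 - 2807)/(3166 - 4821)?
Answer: 5412/1655 ≈ 3.2701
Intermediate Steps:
(-1*2605 - 2807)/(3166 - 4821) = (-2605 - 2807)/(-1655) = -5412*(-1/1655) = 5412/1655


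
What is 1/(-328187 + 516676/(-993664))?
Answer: -248416/81527030961 ≈ -3.0470e-6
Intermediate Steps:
1/(-328187 + 516676/(-993664)) = 1/(-328187 + 516676*(-1/993664)) = 1/(-328187 - 129169/248416) = 1/(-81527030961/248416) = -248416/81527030961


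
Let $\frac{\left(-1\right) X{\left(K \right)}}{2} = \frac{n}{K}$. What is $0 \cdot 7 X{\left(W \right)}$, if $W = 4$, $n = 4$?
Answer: $0$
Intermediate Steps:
$X{\left(K \right)} = - \frac{8}{K}$ ($X{\left(K \right)} = - 2 \frac{4}{K} = - \frac{8}{K}$)
$0 \cdot 7 X{\left(W \right)} = 0 \cdot 7 \left(- \frac{8}{4}\right) = 0 \left(\left(-8\right) \frac{1}{4}\right) = 0 \left(-2\right) = 0$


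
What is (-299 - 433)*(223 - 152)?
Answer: -51972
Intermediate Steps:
(-299 - 433)*(223 - 152) = -732*71 = -51972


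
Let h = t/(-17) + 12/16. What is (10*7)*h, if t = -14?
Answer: 3745/34 ≈ 110.15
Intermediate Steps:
h = 107/68 (h = -14/(-17) + 12/16 = -14*(-1/17) + 12*(1/16) = 14/17 + ¾ = 107/68 ≈ 1.5735)
(10*7)*h = (10*7)*(107/68) = 70*(107/68) = 3745/34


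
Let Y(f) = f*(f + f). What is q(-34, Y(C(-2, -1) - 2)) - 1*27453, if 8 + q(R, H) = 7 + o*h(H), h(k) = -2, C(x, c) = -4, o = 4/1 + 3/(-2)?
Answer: -27459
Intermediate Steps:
o = 5/2 (o = 4*1 + 3*(-1/2) = 4 - 3/2 = 5/2 ≈ 2.5000)
Y(f) = 2*f**2 (Y(f) = f*(2*f) = 2*f**2)
q(R, H) = -6 (q(R, H) = -8 + (7 + (5/2)*(-2)) = -8 + (7 - 5) = -8 + 2 = -6)
q(-34, Y(C(-2, -1) - 2)) - 1*27453 = -6 - 1*27453 = -6 - 27453 = -27459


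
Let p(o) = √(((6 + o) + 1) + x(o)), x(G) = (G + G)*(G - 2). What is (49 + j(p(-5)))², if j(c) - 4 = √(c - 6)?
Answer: (53 + √6*√(-1 + √2))² ≈ 2978.6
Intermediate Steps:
x(G) = 2*G*(-2 + G) (x(G) = (2*G)*(-2 + G) = 2*G*(-2 + G))
p(o) = √(7 + o + 2*o*(-2 + o)) (p(o) = √(((6 + o) + 1) + 2*o*(-2 + o)) = √((7 + o) + 2*o*(-2 + o)) = √(7 + o + 2*o*(-2 + o)))
j(c) = 4 + √(-6 + c) (j(c) = 4 + √(c - 6) = 4 + √(-6 + c))
(49 + j(p(-5)))² = (49 + (4 + √(-6 + √(7 - 5 + 2*(-5)*(-2 - 5)))))² = (49 + (4 + √(-6 + √(7 - 5 + 2*(-5)*(-7)))))² = (49 + (4 + √(-6 + √(7 - 5 + 70))))² = (49 + (4 + √(-6 + √72)))² = (49 + (4 + √(-6 + 6*√2)))² = (53 + √(-6 + 6*√2))²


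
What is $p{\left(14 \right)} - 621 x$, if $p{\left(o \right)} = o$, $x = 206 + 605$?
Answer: $-503617$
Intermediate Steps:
$x = 811$
$p{\left(14 \right)} - 621 x = 14 - 503631 = -503617$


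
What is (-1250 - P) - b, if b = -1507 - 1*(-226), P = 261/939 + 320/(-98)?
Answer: 521264/15337 ≈ 33.987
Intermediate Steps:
P = -45817/15337 (P = 261*(1/939) + 320*(-1/98) = 87/313 - 160/49 = -45817/15337 ≈ -2.9874)
b = -1281 (b = -1507 + 226 = -1281)
(-1250 - P) - b = (-1250 - 1*(-45817/15337)) - 1*(-1281) = (-1250 + 45817/15337) + 1281 = -19125433/15337 + 1281 = 521264/15337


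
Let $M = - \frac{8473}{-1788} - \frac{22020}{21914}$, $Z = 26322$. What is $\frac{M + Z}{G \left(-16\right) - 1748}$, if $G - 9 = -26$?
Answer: $- \frac{515750508133}{28916487216} \approx -17.836$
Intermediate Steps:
$G = -17$ ($G = 9 - 26 = -17$)
$M = \frac{73152781}{19591116}$ ($M = \left(-8473\right) \left(- \frac{1}{1788}\right) - \frac{11010}{10957} = \frac{8473}{1788} - \frac{11010}{10957} = \frac{73152781}{19591116} \approx 3.734$)
$\frac{M + Z}{G \left(-16\right) - 1748} = \frac{\frac{73152781}{19591116} + 26322}{\left(-17\right) \left(-16\right) - 1748} = \frac{515750508133}{19591116 \left(272 - 1748\right)} = \frac{515750508133}{19591116 \left(-1476\right)} = \frac{515750508133}{19591116} \left(- \frac{1}{1476}\right) = - \frac{515750508133}{28916487216}$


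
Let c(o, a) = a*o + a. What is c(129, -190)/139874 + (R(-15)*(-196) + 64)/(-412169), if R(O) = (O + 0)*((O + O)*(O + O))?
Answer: -190148065118/28825863353 ≈ -6.5964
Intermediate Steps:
c(o, a) = a + a*o
R(O) = 4*O³ (R(O) = O*((2*O)*(2*O)) = O*(4*O²) = 4*O³)
c(129, -190)/139874 + (R(-15)*(-196) + 64)/(-412169) = -190*(1 + 129)/139874 + ((4*(-15)³)*(-196) + 64)/(-412169) = -190*130*(1/139874) + ((4*(-3375))*(-196) + 64)*(-1/412169) = -24700*1/139874 + (-13500*(-196) + 64)*(-1/412169) = -12350/69937 + (2646000 + 64)*(-1/412169) = -12350/69937 + 2646064*(-1/412169) = -12350/69937 - 2646064/412169 = -190148065118/28825863353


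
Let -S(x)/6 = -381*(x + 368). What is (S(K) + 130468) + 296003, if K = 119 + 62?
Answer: 1681485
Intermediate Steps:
K = 181
S(x) = 841248 + 2286*x (S(x) = -(-2286)*(x + 368) = -(-2286)*(368 + x) = -6*(-140208 - 381*x) = 841248 + 2286*x)
(S(K) + 130468) + 296003 = ((841248 + 2286*181) + 130468) + 296003 = ((841248 + 413766) + 130468) + 296003 = (1255014 + 130468) + 296003 = 1385482 + 296003 = 1681485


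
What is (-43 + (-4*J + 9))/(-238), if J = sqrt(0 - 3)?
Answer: 1/7 + 2*I*sqrt(3)/119 ≈ 0.14286 + 0.02911*I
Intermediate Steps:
J = I*sqrt(3) (J = sqrt(-3) = I*sqrt(3) ≈ 1.732*I)
(-43 + (-4*J + 9))/(-238) = (-43 + (-4*I*sqrt(3) + 9))/(-238) = (-43 + (-4*I*sqrt(3) + 9))*(-1/238) = (-43 + (9 - 4*I*sqrt(3)))*(-1/238) = (-34 - 4*I*sqrt(3))*(-1/238) = 1/7 + 2*I*sqrt(3)/119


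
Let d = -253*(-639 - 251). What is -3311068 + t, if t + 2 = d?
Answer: -3085900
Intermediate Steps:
d = 225170 (d = -253*(-890) = 225170)
t = 225168 (t = -2 + 225170 = 225168)
-3311068 + t = -3311068 + 225168 = -3085900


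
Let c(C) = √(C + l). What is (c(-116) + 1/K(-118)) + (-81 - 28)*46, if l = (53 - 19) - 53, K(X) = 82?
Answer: -411147/82 + 3*I*√15 ≈ -5014.0 + 11.619*I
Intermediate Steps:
l = -19 (l = 34 - 53 = -19)
c(C) = √(-19 + C) (c(C) = √(C - 19) = √(-19 + C))
(c(-116) + 1/K(-118)) + (-81 - 28)*46 = (√(-19 - 116) + 1/82) + (-81 - 28)*46 = (√(-135) + 1/82) - 109*46 = (3*I*√15 + 1/82) - 5014 = (1/82 + 3*I*√15) - 5014 = -411147/82 + 3*I*√15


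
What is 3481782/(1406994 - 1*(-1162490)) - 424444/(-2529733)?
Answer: 4949290445551/3250054233886 ≈ 1.5228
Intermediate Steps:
3481782/(1406994 - 1*(-1162490)) - 424444/(-2529733) = 3481782/(1406994 + 1162490) - 424444*(-1/2529733) = 3481782/2569484 + 424444/2529733 = 3481782*(1/2569484) + 424444/2529733 = 1740891/1284742 + 424444/2529733 = 4949290445551/3250054233886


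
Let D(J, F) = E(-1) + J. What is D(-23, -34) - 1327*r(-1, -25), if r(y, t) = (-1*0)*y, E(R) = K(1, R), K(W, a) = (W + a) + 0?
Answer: -23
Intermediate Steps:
K(W, a) = W + a
E(R) = 1 + R
D(J, F) = J (D(J, F) = (1 - 1) + J = 0 + J = J)
r(y, t) = 0 (r(y, t) = 0*y = 0)
D(-23, -34) - 1327*r(-1, -25) = -23 - 1327*0 = -23 + 0 = -23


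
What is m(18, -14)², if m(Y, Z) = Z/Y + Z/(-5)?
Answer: 8281/2025 ≈ 4.0894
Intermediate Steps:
m(Y, Z) = -Z/5 + Z/Y (m(Y, Z) = Z/Y + Z*(-⅕) = Z/Y - Z/5 = -Z/5 + Z/Y)
m(18, -14)² = (-⅕*(-14) - 14/18)² = (14/5 - 14*1/18)² = (14/5 - 7/9)² = (91/45)² = 8281/2025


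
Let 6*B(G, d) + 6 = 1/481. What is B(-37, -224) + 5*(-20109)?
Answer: -290175755/2886 ≈ -1.0055e+5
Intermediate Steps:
B(G, d) = -2885/2886 (B(G, d) = -1 + (1/6)/481 = -1 + (1/6)*(1/481) = -1 + 1/2886 = -2885/2886)
B(-37, -224) + 5*(-20109) = -2885/2886 + 5*(-20109) = -2885/2886 - 100545 = -290175755/2886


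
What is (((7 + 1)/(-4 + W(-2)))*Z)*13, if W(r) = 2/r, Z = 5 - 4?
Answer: -104/5 ≈ -20.800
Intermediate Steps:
Z = 1
(((7 + 1)/(-4 + W(-2)))*Z)*13 = (((7 + 1)/(-4 + 2/(-2)))*1)*13 = ((8/(-4 + 2*(-½)))*1)*13 = ((8/(-4 - 1))*1)*13 = ((8/(-5))*1)*13 = ((8*(-⅕))*1)*13 = -8/5*1*13 = -8/5*13 = -104/5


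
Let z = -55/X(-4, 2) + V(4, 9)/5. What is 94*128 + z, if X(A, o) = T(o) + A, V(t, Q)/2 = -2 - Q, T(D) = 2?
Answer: 120551/10 ≈ 12055.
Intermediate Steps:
V(t, Q) = -4 - 2*Q (V(t, Q) = 2*(-2 - Q) = -4 - 2*Q)
X(A, o) = 2 + A
z = 231/10 (z = -55/(2 - 4) + (-4 - 2*9)/5 = -55/(-2) + (-4 - 18)*(1/5) = -55*(-1/2) - 22*1/5 = 55/2 - 22/5 = 231/10 ≈ 23.100)
94*128 + z = 94*128 + 231/10 = 12032 + 231/10 = 120551/10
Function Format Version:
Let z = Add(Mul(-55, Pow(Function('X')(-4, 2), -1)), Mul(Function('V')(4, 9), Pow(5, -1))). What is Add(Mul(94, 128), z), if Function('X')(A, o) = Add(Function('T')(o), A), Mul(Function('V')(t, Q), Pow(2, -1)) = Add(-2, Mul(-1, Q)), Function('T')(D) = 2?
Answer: Rational(120551, 10) ≈ 12055.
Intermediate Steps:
Function('V')(t, Q) = Add(-4, Mul(-2, Q)) (Function('V')(t, Q) = Mul(2, Add(-2, Mul(-1, Q))) = Add(-4, Mul(-2, Q)))
Function('X')(A, o) = Add(2, A)
z = Rational(231, 10) (z = Add(Mul(-55, Pow(Add(2, -4), -1)), Mul(Add(-4, Mul(-2, 9)), Pow(5, -1))) = Add(Mul(-55, Pow(-2, -1)), Mul(Add(-4, -18), Rational(1, 5))) = Add(Mul(-55, Rational(-1, 2)), Mul(-22, Rational(1, 5))) = Add(Rational(55, 2), Rational(-22, 5)) = Rational(231, 10) ≈ 23.100)
Add(Mul(94, 128), z) = Add(Mul(94, 128), Rational(231, 10)) = Add(12032, Rational(231, 10)) = Rational(120551, 10)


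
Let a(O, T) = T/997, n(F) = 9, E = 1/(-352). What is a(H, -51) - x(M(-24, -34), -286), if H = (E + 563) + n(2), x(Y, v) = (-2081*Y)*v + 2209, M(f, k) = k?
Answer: 20172734644/997 ≈ 2.0233e+7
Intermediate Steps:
E = -1/352 ≈ -0.0028409
x(Y, v) = 2209 - 2081*Y*v (x(Y, v) = -2081*Y*v + 2209 = 2209 - 2081*Y*v)
H = 201343/352 (H = (-1/352 + 563) + 9 = 198175/352 + 9 = 201343/352 ≈ 572.00)
a(O, T) = T/997 (a(O, T) = T*(1/997) = T/997)
a(H, -51) - x(M(-24, -34), -286) = (1/997)*(-51) - (2209 - 2081*(-34)*(-286)) = -51/997 - (2209 - 20235644) = -51/997 - 1*(-20233435) = -51/997 + 20233435 = 20172734644/997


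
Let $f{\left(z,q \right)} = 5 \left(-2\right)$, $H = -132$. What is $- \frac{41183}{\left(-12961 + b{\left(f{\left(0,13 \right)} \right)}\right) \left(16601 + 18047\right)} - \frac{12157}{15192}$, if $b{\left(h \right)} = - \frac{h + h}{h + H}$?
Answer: $- \frac{18954204265}{23688843822} \approx -0.80013$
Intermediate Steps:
$f{\left(z,q \right)} = -10$
$b{\left(h \right)} = - \frac{2 h}{-132 + h}$ ($b{\left(h \right)} = - \frac{h + h}{h - 132} = - \frac{2 h}{-132 + h}$)
$- \frac{41183}{\left(-12961 + b{\left(f{\left(0,13 \right)} \right)}\right) \left(16601 + 18047\right)} - \frac{12157}{15192} = - \frac{41183}{\left(-12961 - - \frac{20}{-132 - 10}\right) \left(16601 + 18047\right)} - \frac{12157}{15192} = - \frac{41183}{\left(-12961 - - \frac{20}{-142}\right) 34648} - \frac{12157}{15192} = - \frac{41183}{\left(-12961 - \left(-20\right) \left(- \frac{1}{142}\right)\right) 34648} - \frac{12157}{15192} = - \frac{41183}{\left(-12961 - \frac{10}{71}\right) 34648} - \frac{12157}{15192} = - \frac{41183}{\left(- \frac{920241}{71}\right) 34648} - \frac{12157}{15192} = - \frac{41183}{-449077608} - \frac{12157}{15192} = \left(-41183\right) \left(- \frac{1}{449077608}\right) - \frac{12157}{15192} = \frac{41183}{449077608} - \frac{12157}{15192} = - \frac{18954204265}{23688843822}$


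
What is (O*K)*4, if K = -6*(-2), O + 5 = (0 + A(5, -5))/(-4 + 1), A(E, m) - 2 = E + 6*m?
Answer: 128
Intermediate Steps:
A(E, m) = 2 + E + 6*m (A(E, m) = 2 + (E + 6*m) = 2 + E + 6*m)
O = 8/3 (O = -5 + (0 + (2 + 5 + 6*(-5)))/(-4 + 1) = -5 + (0 + (2 + 5 - 30))/(-3) = -5 + (0 - 23)*(-1/3) = -5 - 23*(-1/3) = -5 + 23/3 = 8/3 ≈ 2.6667)
K = 12
(O*K)*4 = ((8/3)*12)*4 = 32*4 = 128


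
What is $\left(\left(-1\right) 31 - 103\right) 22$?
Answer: $-2948$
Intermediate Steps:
$\left(\left(-1\right) 31 - 103\right) 22 = \left(-31 - 103\right) 22 = \left(-134\right) 22 = -2948$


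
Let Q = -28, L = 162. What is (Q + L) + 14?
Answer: 148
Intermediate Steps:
(Q + L) + 14 = (-28 + 162) + 14 = 134 + 14 = 148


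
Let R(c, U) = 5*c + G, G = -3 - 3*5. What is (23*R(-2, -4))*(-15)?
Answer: 9660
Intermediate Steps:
G = -18 (G = -3 - 15 = -18)
R(c, U) = -18 + 5*c (R(c, U) = 5*c - 18 = -18 + 5*c)
(23*R(-2, -4))*(-15) = (23*(-18 + 5*(-2)))*(-15) = (23*(-18 - 10))*(-15) = (23*(-28))*(-15) = -644*(-15) = 9660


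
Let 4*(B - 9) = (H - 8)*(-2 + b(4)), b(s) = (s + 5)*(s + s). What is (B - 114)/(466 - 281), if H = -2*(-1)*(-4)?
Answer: -77/37 ≈ -2.0811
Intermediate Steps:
H = -8 (H = 2*(-4) = -8)
b(s) = 2*s*(5 + s) (b(s) = (5 + s)*(2*s) = 2*s*(5 + s))
B = -271 (B = 9 + ((-8 - 8)*(-2 + 2*4*(5 + 4)))/4 = 9 + (-16*(-2 + 2*4*9))/4 = 9 + (-16*(-2 + 72))/4 = 9 + (-16*70)/4 = 9 + (¼)*(-1120) = 9 - 280 = -271)
(B - 114)/(466 - 281) = (-271 - 114)/(466 - 281) = -385/185 = -385*1/185 = -77/37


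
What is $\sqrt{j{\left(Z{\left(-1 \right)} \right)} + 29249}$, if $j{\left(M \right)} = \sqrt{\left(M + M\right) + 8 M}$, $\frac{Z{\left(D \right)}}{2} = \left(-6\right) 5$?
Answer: $\sqrt{29249 + 10 i \sqrt{6}} \approx 171.02 + 0.0716 i$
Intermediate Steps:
$Z{\left(D \right)} = -60$ ($Z{\left(D \right)} = 2 \left(\left(-6\right) 5\right) = 2 \left(-30\right) = -60$)
$j{\left(M \right)} = \sqrt{10} \sqrt{M}$ ($j{\left(M \right)} = \sqrt{2 M + 8 M} = \sqrt{10 M} = \sqrt{10} \sqrt{M}$)
$\sqrt{j{\left(Z{\left(-1 \right)} \right)} + 29249} = \sqrt{\sqrt{10} \sqrt{-60} + 29249} = \sqrt{\sqrt{10} \cdot 2 i \sqrt{15} + 29249} = \sqrt{10 i \sqrt{6} + 29249} = \sqrt{29249 + 10 i \sqrt{6}}$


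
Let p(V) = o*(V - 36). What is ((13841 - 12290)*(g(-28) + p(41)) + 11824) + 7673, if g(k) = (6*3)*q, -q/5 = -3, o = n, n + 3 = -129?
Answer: -585393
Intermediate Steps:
n = -132 (n = -3 - 129 = -132)
o = -132
q = 15 (q = -5*(-3) = 15)
p(V) = 4752 - 132*V (p(V) = -132*(V - 36) = -132*(-36 + V) = 4752 - 132*V)
g(k) = 270 (g(k) = (6*3)*15 = 18*15 = 270)
((13841 - 12290)*(g(-28) + p(41)) + 11824) + 7673 = ((13841 - 12290)*(270 + (4752 - 132*41)) + 11824) + 7673 = (1551*(270 + (4752 - 5412)) + 11824) + 7673 = (1551*(270 - 660) + 11824) + 7673 = (1551*(-390) + 11824) + 7673 = (-604890 + 11824) + 7673 = -593066 + 7673 = -585393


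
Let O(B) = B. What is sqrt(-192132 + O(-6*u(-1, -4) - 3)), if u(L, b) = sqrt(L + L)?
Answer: sqrt(-192135 - 6*I*sqrt(2)) ≈ 0.0097 - 438.33*I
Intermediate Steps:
u(L, b) = sqrt(2)*sqrt(L) (u(L, b) = sqrt(2*L) = sqrt(2)*sqrt(L))
sqrt(-192132 + O(-6*u(-1, -4) - 3)) = sqrt(-192132 + (-6*sqrt(2)*sqrt(-1) - 3)) = sqrt(-192132 + (-6*sqrt(2)*I - 3)) = sqrt(-192132 + (-6*I*sqrt(2) - 3)) = sqrt(-192132 + (-3 - 6*I*sqrt(2))) = sqrt(-192135 - 6*I*sqrt(2))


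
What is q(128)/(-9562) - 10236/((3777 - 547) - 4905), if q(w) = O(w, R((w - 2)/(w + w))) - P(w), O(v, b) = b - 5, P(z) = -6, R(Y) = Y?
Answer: 12527888971/2050092800 ≈ 6.1109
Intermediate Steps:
O(v, b) = -5 + b
q(w) = 1 + (-2 + w)/(2*w) (q(w) = (-5 + (w - 2)/(w + w)) - 1*(-6) = (-5 + (-2 + w)/((2*w))) + 6 = (-5 + (-2 + w)*(1/(2*w))) + 6 = (-5 + (-2 + w)/(2*w)) + 6 = 1 + (-2 + w)/(2*w))
q(128)/(-9562) - 10236/((3777 - 547) - 4905) = (3/2 - 1/128)/(-9562) - 10236/((3777 - 547) - 4905) = (3/2 - 1*1/128)*(-1/9562) - 10236/(3230 - 4905) = (3/2 - 1/128)*(-1/9562) - 10236/(-1675) = (191/128)*(-1/9562) - 10236*(-1/1675) = -191/1223936 + 10236/1675 = 12527888971/2050092800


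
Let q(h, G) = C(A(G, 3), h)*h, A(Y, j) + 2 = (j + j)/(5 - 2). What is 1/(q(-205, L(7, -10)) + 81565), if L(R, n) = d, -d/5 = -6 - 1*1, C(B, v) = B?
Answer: 1/81565 ≈ 1.2260e-5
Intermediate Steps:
A(Y, j) = -2 + 2*j/3 (A(Y, j) = -2 + (j + j)/(5 - 2) = -2 + (2*j)/3 = -2 + (2*j)*(1/3) = -2 + 2*j/3)
d = 35 (d = -5*(-6 - 1*1) = -5*(-6 - 1) = -5*(-7) = 35)
L(R, n) = 35
q(h, G) = 0 (q(h, G) = (-2 + (2/3)*3)*h = (-2 + 2)*h = 0*h = 0)
1/(q(-205, L(7, -10)) + 81565) = 1/(0 + 81565) = 1/81565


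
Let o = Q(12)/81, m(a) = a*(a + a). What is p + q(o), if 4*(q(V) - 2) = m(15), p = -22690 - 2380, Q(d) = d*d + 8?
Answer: -49911/2 ≈ -24956.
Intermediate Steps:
Q(d) = 8 + d² (Q(d) = d² + 8 = 8 + d²)
m(a) = 2*a² (m(a) = a*(2*a) = 2*a²)
o = 152/81 (o = (8 + 12²)/81 = (8 + 144)*(1/81) = 152*(1/81) = 152/81 ≈ 1.8765)
p = -25070
q(V) = 229/2 (q(V) = 2 + (2*15²)/4 = 2 + (2*225)/4 = 2 + (¼)*450 = 2 + 225/2 = 229/2)
p + q(o) = -25070 + 229/2 = -49911/2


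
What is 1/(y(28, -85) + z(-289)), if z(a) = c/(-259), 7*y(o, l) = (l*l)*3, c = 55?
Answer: 37/114560 ≈ 0.00032297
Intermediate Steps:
y(o, l) = 3*l²/7 (y(o, l) = ((l*l)*3)/7 = (l²*3)/7 = (3*l²)/7 = 3*l²/7)
z(a) = -55/259 (z(a) = 55/(-259) = 55*(-1/259) = -55/259)
1/(y(28, -85) + z(-289)) = 1/((3/7)*(-85)² - 55/259) = 1/((3/7)*7225 - 55/259) = 1/(21675/7 - 55/259) = 1/(114560/37) = 37/114560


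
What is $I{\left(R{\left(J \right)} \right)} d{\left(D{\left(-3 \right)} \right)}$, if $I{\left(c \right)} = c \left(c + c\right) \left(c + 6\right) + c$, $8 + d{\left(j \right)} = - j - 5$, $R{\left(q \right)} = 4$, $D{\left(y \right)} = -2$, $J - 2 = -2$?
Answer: $-3564$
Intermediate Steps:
$J = 0$ ($J = 2 - 2 = 0$)
$d{\left(j \right)} = -13 - j$ ($d{\left(j \right)} = -8 - \left(5 + j\right) = -13 - j$)
$I{\left(c \right)} = c + 2 c^{2} \left(6 + c\right)$ ($I{\left(c \right)} = c 2 c \left(6 + c\right) + c = 2 c^{2} \left(6 + c\right) + c = c + 2 c^{2} \left(6 + c\right)$)
$I{\left(R{\left(J \right)} \right)} d{\left(D{\left(-3 \right)} \right)} = 4 \left(1 + 2 \cdot 4^{2} + 12 \cdot 4\right) \left(-13 - -2\right) = 4 \left(1 + 2 \cdot 16 + 48\right) \left(-13 + 2\right) = 4 \left(1 + 32 + 48\right) \left(-11\right) = 4 \cdot 81 \left(-11\right) = 324 \left(-11\right) = -3564$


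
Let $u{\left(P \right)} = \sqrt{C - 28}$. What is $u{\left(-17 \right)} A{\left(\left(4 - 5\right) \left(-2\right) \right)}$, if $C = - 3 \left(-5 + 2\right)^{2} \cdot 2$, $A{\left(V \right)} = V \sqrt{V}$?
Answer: $4 i \sqrt{41} \approx 25.612 i$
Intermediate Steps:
$A{\left(V \right)} = V^{\frac{3}{2}}$
$C = -54$ ($C = - 3 \left(-3\right)^{2} \cdot 2 = \left(-3\right) 9 \cdot 2 = \left(-27\right) 2 = -54$)
$u{\left(P \right)} = i \sqrt{82}$ ($u{\left(P \right)} = \sqrt{-54 - 28} = \sqrt{-82} = i \sqrt{82}$)
$u{\left(-17 \right)} A{\left(\left(4 - 5\right) \left(-2\right) \right)} = i \sqrt{82} \left(\left(4 - 5\right) \left(-2\right)\right)^{\frac{3}{2}} = i \sqrt{82} \left(\left(-1\right) \left(-2\right)\right)^{\frac{3}{2}} = i \sqrt{82} \cdot 2^{\frac{3}{2}} = i \sqrt{82} \cdot 2 \sqrt{2} = 4 i \sqrt{41}$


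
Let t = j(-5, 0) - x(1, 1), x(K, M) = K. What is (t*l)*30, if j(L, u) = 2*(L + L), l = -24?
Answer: 15120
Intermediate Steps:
j(L, u) = 4*L (j(L, u) = 2*(2*L) = 4*L)
t = -21 (t = 4*(-5) - 1*1 = -20 - 1 = -21)
(t*l)*30 = -21*(-24)*30 = 504*30 = 15120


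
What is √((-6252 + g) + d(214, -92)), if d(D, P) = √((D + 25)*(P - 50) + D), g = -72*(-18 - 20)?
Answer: √(-3516 + 2*I*√8431) ≈ 1.548 + 59.316*I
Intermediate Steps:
g = 2736 (g = -72*(-38) = 2736)
d(D, P) = √(D + (-50 + P)*(25 + D)) (d(D, P) = √((25 + D)*(-50 + P) + D) = √((-50 + P)*(25 + D) + D) = √(D + (-50 + P)*(25 + D)))
√((-6252 + g) + d(214, -92)) = √((-6252 + 2736) + √(-1250 - 49*214 + 25*(-92) + 214*(-92))) = √(-3516 + √(-1250 - 10486 - 2300 - 19688)) = √(-3516 + √(-33724)) = √(-3516 + 2*I*√8431)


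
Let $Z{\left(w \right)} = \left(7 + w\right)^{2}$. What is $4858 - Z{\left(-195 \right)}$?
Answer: $-30486$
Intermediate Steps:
$4858 - Z{\left(-195 \right)} = 4858 - \left(7 - 195\right)^{2} = 4858 - \left(-188\right)^{2} = 4858 - 35344 = -30486$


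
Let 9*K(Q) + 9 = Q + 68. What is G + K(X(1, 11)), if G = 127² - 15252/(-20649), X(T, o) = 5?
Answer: 999629431/61947 ≈ 16137.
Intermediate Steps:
K(Q) = 59/9 + Q/9 (K(Q) = -1 + (Q + 68)/9 = -1 + (68 + Q)/9 = -1 + (68/9 + Q/9) = 59/9 + Q/9)
G = 111020991/6883 (G = 16129 - 15252*(-1/20649) = 16129 + 5084/6883 = 111020991/6883 ≈ 16130.)
G + K(X(1, 11)) = 111020991/6883 + (59/9 + (⅑)*5) = 111020991/6883 + (59/9 + 5/9) = 111020991/6883 + 64/9 = 999629431/61947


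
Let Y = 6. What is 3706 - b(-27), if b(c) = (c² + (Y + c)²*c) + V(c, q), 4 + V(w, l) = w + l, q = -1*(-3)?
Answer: 14912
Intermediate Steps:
q = 3
V(w, l) = -4 + l + w (V(w, l) = -4 + (w + l) = -4 + (l + w) = -4 + l + w)
b(c) = -1 + c + c² + c*(6 + c)² (b(c) = (c² + (6 + c)²*c) + (-4 + 3 + c) = (c² + c*(6 + c)²) + (-1 + c) = -1 + c + c² + c*(6 + c)²)
3706 - b(-27) = 3706 - (-1 - 27 + (-27)² - 27*(6 - 27)²) = 3706 - (-1 - 27 + 729 - 27*(-21)²) = 3706 - (-1 - 27 + 729 - 27*441) = 3706 - (-1 - 27 + 729 - 11907) = 3706 - 1*(-11206) = 3706 + 11206 = 14912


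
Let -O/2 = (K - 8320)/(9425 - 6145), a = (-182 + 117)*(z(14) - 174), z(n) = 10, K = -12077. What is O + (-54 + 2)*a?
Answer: -909064403/1640 ≈ -5.5431e+5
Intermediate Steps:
a = 10660 (a = (-182 + 117)*(10 - 174) = -65*(-164) = 10660)
O = 20397/1640 (O = -2*(-12077 - 8320)/(9425 - 6145) = -(-40794)/3280 = -2*(-20397/3280) = 20397/1640 ≈ 12.437)
O + (-54 + 2)*a = 20397/1640 + (-54 + 2)*10660 = 20397/1640 - 52*10660 = 20397/1640 - 554320 = -909064403/1640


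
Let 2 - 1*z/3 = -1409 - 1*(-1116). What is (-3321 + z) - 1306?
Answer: -3742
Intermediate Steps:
z = 885 (z = 6 - 3*(-1409 - 1*(-1116)) = 6 - 3*(-1409 + 1116) = 6 - 3*(-293) = 6 + 879 = 885)
(-3321 + z) - 1306 = (-3321 + 885) - 1306 = -2436 - 1306 = -3742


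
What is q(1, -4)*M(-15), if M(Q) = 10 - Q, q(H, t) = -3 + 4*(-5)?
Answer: -575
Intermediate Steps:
q(H, t) = -23 (q(H, t) = -3 - 20 = -23)
q(1, -4)*M(-15) = -23*(10 - 1*(-15)) = -23*(10 + 15) = -23*25 = -575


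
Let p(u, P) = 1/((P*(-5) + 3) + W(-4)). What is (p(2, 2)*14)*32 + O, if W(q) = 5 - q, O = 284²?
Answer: 80880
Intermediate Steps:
O = 80656
p(u, P) = 1/(12 - 5*P) (p(u, P) = 1/((P*(-5) + 3) + (5 - 1*(-4))) = 1/((-5*P + 3) + (5 + 4)) = 1/((3 - 5*P) + 9) = 1/(12 - 5*P))
(p(2, 2)*14)*32 + O = (-1/(-12 + 5*2)*14)*32 + 80656 = (-1/(-12 + 10)*14)*32 + 80656 = (-1/(-2)*14)*32 + 80656 = (-1*(-½)*14)*32 + 80656 = ((½)*14)*32 + 80656 = 7*32 + 80656 = 224 + 80656 = 80880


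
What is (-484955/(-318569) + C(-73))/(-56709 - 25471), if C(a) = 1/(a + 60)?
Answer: -2992923/170170002730 ≈ -1.7588e-5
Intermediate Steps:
C(a) = 1/(60 + a)
(-484955/(-318569) + C(-73))/(-56709 - 25471) = (-484955/(-318569) + 1/(60 - 73))/(-56709 - 25471) = (-484955*(-1/318569) + 1/(-13))/(-82180) = (484955/318569 - 1/13)*(-1/82180) = (5985846/4141397)*(-1/82180) = -2992923/170170002730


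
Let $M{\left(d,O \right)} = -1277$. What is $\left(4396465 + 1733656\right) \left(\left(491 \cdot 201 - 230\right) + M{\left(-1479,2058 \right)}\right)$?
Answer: $595749679264$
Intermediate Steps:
$\left(4396465 + 1733656\right) \left(\left(491 \cdot 201 - 230\right) + M{\left(-1479,2058 \right)}\right) = \left(4396465 + 1733656\right) \left(\left(491 \cdot 201 - 230\right) - 1277\right) = 6130121 \left(\left(98691 - 230\right) - 1277\right) = 6130121 \left(98461 - 1277\right) = 6130121 \cdot 97184 = 595749679264$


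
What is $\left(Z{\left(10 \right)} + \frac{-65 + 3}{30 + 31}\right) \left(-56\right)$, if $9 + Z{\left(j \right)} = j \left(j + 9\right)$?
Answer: $- \frac{614824}{61} \approx -10079.0$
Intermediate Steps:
$Z{\left(j \right)} = -9 + j \left(9 + j\right)$ ($Z{\left(j \right)} = -9 + j \left(j + 9\right) = -9 + j \left(9 + j\right)$)
$\left(Z{\left(10 \right)} + \frac{-65 + 3}{30 + 31}\right) \left(-56\right) = \left(\left(-9 + 10^{2} + 9 \cdot 10\right) + \frac{-65 + 3}{30 + 31}\right) \left(-56\right) = \left(\left(-9 + 100 + 90\right) - \frac{62}{61}\right) \left(-56\right) = \left(181 - \frac{62}{61}\right) \left(-56\right) = \frac{10979}{61} \left(-56\right) = - \frac{614824}{61}$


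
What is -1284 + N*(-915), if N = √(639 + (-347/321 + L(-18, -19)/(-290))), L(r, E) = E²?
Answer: -1284 - 427*√112597102590/6206 ≈ -24372.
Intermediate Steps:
N = 7*√112597102590/93090 (N = √(639 + (-347/321 + (-19)²/(-290))) = √(639 + (-347*1/321 + 361*(-1/290))) = √(639 + (-347/321 - 361/290)) = √(639 - 216511/93090) = √(59267999/93090) = 7*√112597102590/93090 ≈ 25.232)
-1284 + N*(-915) = -1284 + (7*√112597102590/93090)*(-915) = -1284 - 427*√112597102590/6206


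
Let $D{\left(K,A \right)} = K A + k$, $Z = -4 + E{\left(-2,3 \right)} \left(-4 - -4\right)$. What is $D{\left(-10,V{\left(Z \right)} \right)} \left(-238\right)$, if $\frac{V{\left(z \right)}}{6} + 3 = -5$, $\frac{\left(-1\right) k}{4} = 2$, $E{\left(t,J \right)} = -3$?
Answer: $-112336$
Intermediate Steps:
$Z = -4$ ($Z = -4 - 3 \left(-4 - -4\right) = -4 - 3 \left(-4 + 4\right) = -4 - 0 = -4 + 0 = -4$)
$k = -8$ ($k = \left(-4\right) 2 = -8$)
$V{\left(z \right)} = -48$ ($V{\left(z \right)} = -18 + 6 \left(-5\right) = -18 - 30 = -48$)
$D{\left(K,A \right)} = -8 + A K$ ($D{\left(K,A \right)} = K A - 8 = A K - 8 = -8 + A K$)
$D{\left(-10,V{\left(Z \right)} \right)} \left(-238\right) = \left(-8 - -480\right) \left(-238\right) = \left(-8 + 480\right) \left(-238\right) = 472 \left(-238\right) = -112336$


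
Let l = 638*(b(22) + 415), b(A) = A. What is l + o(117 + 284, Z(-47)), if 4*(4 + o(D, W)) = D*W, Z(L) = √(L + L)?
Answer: 278802 + 401*I*√94/4 ≈ 2.788e+5 + 971.96*I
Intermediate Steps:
Z(L) = √2*√L (Z(L) = √(2*L) = √2*√L)
l = 278806 (l = 638*(22 + 415) = 638*437 = 278806)
o(D, W) = -4 + D*W/4 (o(D, W) = -4 + (D*W)/4 = -4 + D*W/4)
l + o(117 + 284, Z(-47)) = 278806 + (-4 + (117 + 284)*(√2*√(-47))/4) = 278806 + (-4 + (¼)*401*(√2*(I*√47))) = 278806 + (-4 + (¼)*401*(I*√94)) = 278806 + (-4 + 401*I*√94/4) = 278802 + 401*I*√94/4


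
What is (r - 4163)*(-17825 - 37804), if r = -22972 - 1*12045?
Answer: 2179544220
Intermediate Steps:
r = -35017 (r = -22972 - 12045 = -35017)
(r - 4163)*(-17825 - 37804) = (-35017 - 4163)*(-17825 - 37804) = -39180*(-55629) = 2179544220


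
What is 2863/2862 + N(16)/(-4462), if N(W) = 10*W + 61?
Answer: 3035551/3192561 ≈ 0.95082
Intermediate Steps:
N(W) = 61 + 10*W
2863/2862 + N(16)/(-4462) = 2863/2862 + (61 + 10*16)/(-4462) = 2863*(1/2862) + (61 + 160)*(-1/4462) = 2863/2862 + 221*(-1/4462) = 2863/2862 - 221/4462 = 3035551/3192561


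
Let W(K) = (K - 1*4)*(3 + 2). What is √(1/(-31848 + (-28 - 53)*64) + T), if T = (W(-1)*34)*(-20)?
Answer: √5828318342742/18516 ≈ 130.38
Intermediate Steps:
W(K) = -20 + 5*K (W(K) = (K - 4)*5 = (-4 + K)*5 = -20 + 5*K)
T = 17000 (T = ((-20 + 5*(-1))*34)*(-20) = ((-20 - 5)*34)*(-20) = -25*34*(-20) = -850*(-20) = 17000)
√(1/(-31848 + (-28 - 53)*64) + T) = √(1/(-31848 + (-28 - 53)*64) + 17000) = √(1/(-31848 - 81*64) + 17000) = √(1/(-31848 - 5184) + 17000) = √(1/(-37032) + 17000) = √(-1/37032 + 17000) = √(629543999/37032) = √5828318342742/18516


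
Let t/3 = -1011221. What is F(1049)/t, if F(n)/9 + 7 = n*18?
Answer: -56625/1011221 ≈ -0.055997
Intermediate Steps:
F(n) = -63 + 162*n (F(n) = -63 + 9*(n*18) = -63 + 9*(18*n) = -63 + 162*n)
t = -3033663 (t = 3*(-1011221) = -3033663)
F(1049)/t = (-63 + 162*1049)/(-3033663) = (-63 + 169938)*(-1/3033663) = 169875*(-1/3033663) = -56625/1011221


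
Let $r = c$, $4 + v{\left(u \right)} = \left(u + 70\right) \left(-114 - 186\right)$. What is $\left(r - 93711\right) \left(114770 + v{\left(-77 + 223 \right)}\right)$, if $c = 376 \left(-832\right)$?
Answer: $-20313327538$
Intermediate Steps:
$v{\left(u \right)} = -21004 - 300 u$ ($v{\left(u \right)} = -4 + \left(u + 70\right) \left(-114 - 186\right) = -4 + \left(70 + u\right) \left(-300\right) = -4 - \left(21000 + 300 u\right) = -21004 - 300 u$)
$c = -312832$
$r = -312832$
$\left(r - 93711\right) \left(114770 + v{\left(-77 + 223 \right)}\right) = \left(-312832 - 93711\right) \left(114770 - \left(21004 + 300 \left(-77 + 223\right)\right)\right) = - 406543 \left(114770 - 64804\right) = \left(-406543\right) 49966 = -20313327538$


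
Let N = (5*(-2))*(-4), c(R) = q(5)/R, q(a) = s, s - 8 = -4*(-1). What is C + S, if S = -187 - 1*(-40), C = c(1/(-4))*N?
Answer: -2067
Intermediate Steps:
s = 12 (s = 8 - 4*(-1) = 8 + 4 = 12)
q(a) = 12
c(R) = 12/R
N = 40 (N = -10*(-4) = 40)
C = -1920 (C = (12/((1/(-4))))*40 = (12/((1*(-¼))))*40 = (12/(-¼))*40 = (12*(-4))*40 = -48*40 = -1920)
S = -147 (S = -187 + 40 = -147)
C + S = -1920 - 147 = -2067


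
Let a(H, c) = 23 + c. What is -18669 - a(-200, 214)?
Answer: -18906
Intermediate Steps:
-18669 - a(-200, 214) = -18669 - (23 + 214) = -18669 - 1*237 = -18669 - 237 = -18906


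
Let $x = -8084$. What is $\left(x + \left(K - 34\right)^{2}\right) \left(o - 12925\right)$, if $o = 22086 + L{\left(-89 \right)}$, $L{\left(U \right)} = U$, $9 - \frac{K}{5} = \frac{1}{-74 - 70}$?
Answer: $- \frac{1155734321}{16} \approx -7.2233 \cdot 10^{7}$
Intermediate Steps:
$K = \frac{6485}{144}$ ($K = 45 - \frac{5}{-74 - 70} = 45 - \frac{5}{-144} = 45 - - \frac{5}{144} = 45 + \frac{5}{144} = \frac{6485}{144} \approx 45.035$)
$o = 21997$ ($o = 22086 - 89 = 21997$)
$\left(x + \left(K - 34\right)^{2}\right) \left(o - 12925\right) = \left(-8084 + \left(\frac{6485}{144} - 34\right)^{2}\right) \left(21997 - 12925\right) = \left(-8084 + \left(\frac{1589}{144}\right)^{2}\right) 9072 = \left(-8084 + \frac{2524921}{20736}\right) 9072 = \left(- \frac{165104903}{20736}\right) 9072 = - \frac{1155734321}{16}$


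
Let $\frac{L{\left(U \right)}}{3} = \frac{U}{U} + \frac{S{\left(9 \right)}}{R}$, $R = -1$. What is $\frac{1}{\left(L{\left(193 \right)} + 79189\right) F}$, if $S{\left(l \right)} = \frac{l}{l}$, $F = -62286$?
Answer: $- \frac{1}{4932366054} \approx -2.0274 \cdot 10^{-10}$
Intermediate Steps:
$S{\left(l \right)} = 1$
$L{\left(U \right)} = 0$ ($L{\left(U \right)} = 3 \left(\frac{U}{U} + 1 \frac{1}{-1}\right) = 3 \left(1 + 1 \left(-1\right)\right) = 3 \left(1 - 1\right) = 3 \cdot 0 = 0$)
$\frac{1}{\left(L{\left(193 \right)} + 79189\right) F} = \frac{1}{\left(0 + 79189\right) \left(-62286\right)} = \frac{1}{79189} \left(- \frac{1}{62286}\right) = - \frac{1}{4932366054}$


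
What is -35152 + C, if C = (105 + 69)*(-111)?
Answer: -54466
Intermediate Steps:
C = -19314 (C = 174*(-111) = -19314)
-35152 + C = -35152 - 19314 = -54466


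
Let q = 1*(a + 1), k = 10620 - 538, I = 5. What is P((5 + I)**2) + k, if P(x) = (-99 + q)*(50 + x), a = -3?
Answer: -5068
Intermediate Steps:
k = 10082
q = -2 (q = 1*(-3 + 1) = 1*(-2) = -2)
P(x) = -5050 - 101*x (P(x) = (-99 - 2)*(50 + x) = -101*(50 + x) = -5050 - 101*x)
P((5 + I)**2) + k = (-5050 - 101*(5 + 5)**2) + 10082 = (-5050 - 101*10**2) + 10082 = (-5050 - 101*100) + 10082 = (-5050 - 10100) + 10082 = -15150 + 10082 = -5068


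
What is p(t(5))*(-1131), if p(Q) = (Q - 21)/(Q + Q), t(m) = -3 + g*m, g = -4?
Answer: -24882/23 ≈ -1081.8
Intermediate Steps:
t(m) = -3 - 4*m
p(Q) = (-21 + Q)/(2*Q) (p(Q) = (-21 + Q)/((2*Q)) = (-21 + Q)*(1/(2*Q)) = (-21 + Q)/(2*Q))
p(t(5))*(-1131) = ((-21 + (-3 - 4*5))/(2*(-3 - 4*5)))*(-1131) = ((-21 + (-3 - 20))/(2*(-3 - 20)))*(-1131) = ((1/2)*(-21 - 23)/(-23))*(-1131) = ((1/2)*(-1/23)*(-44))*(-1131) = (22/23)*(-1131) = -24882/23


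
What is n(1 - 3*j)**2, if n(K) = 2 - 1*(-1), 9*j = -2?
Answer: 9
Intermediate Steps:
j = -2/9 (j = (1/9)*(-2) = -2/9 ≈ -0.22222)
n(K) = 3 (n(K) = 2 + 1 = 3)
n(1 - 3*j)**2 = 3**2 = 9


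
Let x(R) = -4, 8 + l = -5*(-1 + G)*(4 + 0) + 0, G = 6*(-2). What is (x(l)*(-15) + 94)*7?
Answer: 1078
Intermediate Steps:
G = -12
l = 252 (l = -8 + (-5*(-1 - 12)*(4 + 0) + 0) = -8 + (-(-65)*4 + 0) = -8 + (-5*(-52) + 0) = -8 + (260 + 0) = -8 + 260 = 252)
(x(l)*(-15) + 94)*7 = (-4*(-15) + 94)*7 = (60 + 94)*7 = 154*7 = 1078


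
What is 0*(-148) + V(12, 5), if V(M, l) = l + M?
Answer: 17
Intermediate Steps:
V(M, l) = M + l
0*(-148) + V(12, 5) = 0*(-148) + (12 + 5) = 0 + 17 = 17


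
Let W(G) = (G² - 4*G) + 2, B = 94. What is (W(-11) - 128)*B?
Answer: 3666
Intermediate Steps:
W(G) = 2 + G² - 4*G
(W(-11) - 128)*B = ((2 + (-11)² - 4*(-11)) - 128)*94 = ((2 + 121 + 44) - 128)*94 = (167 - 128)*94 = 39*94 = 3666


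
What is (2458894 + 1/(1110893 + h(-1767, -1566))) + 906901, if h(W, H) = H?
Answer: 3733767269966/1109327 ≈ 3.3658e+6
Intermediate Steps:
(2458894 + 1/(1110893 + h(-1767, -1566))) + 906901 = (2458894 + 1/(1110893 - 1566)) + 906901 = (2458894 + 1/1109327) + 906901 = 2727717504339/1109327 + 906901 = 3733767269966/1109327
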